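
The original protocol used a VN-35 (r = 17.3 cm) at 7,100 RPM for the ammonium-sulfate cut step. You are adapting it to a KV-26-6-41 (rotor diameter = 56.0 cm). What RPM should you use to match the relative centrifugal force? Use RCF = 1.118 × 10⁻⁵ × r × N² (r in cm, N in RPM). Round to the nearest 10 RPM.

≈ 5580 RPM

RCF_original = 1.118 × 10⁻⁵ × 17.3 × (7100)² = 1.118 × 10⁻⁵ × 17.3 × 50,410,000 ≈ 9,750 × g
Your rotor: r = 56.0 / 2 = 28 cm
9,750 = 1.118 × 10⁻⁵ × 28 × N²
N² = 9,750 / (31.304 × 10⁻⁵) = 31,146,179
N ≈ √31,146,179 ≈ 5,580.9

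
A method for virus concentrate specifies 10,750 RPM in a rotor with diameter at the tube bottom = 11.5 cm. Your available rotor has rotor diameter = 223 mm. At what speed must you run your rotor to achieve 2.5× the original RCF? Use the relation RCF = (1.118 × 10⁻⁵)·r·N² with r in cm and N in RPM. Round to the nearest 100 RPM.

≈ 12200 RPM

Original rotor: r = 11.5 / 2 = 5.75 cm
RCF_original = 1.118 × 10⁻⁵ × 5.75 × (10750)² = 1.118 × 10⁻⁵ × 5.75 × 115,562,500 ≈ 7,428.9 × g
Target RCF = 2.5 × 7,428.9 ≈ 18,572.2 × g
Your rotor: r = 223 mm / 2 = 111.5 mm = 11.15 cm
18,572.2 = 1.118 × 10⁻⁵ × 11.15 × N²
N² = 18,572.2 / (12.4657 × 10⁻⁵) = 148,986,419
N ≈ √148,986,419 ≈ 12,206.0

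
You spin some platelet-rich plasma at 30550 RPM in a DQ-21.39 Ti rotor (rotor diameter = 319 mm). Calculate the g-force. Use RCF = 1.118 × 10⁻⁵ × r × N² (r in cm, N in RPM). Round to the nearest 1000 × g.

≈ 166000 ×g

r = 319 mm / 2 = 159.5 mm = 15.95 cm
RCF = 1.118 × 10⁻⁵ × 15.95 × (30550)² = 1.118 × 10⁻⁵ × 15.95 × 933,302,500 ≈ 166,427.4 × g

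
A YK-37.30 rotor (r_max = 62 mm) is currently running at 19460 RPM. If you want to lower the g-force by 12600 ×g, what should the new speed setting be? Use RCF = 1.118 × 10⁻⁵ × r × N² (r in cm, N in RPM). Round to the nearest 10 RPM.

r = 62 mm = 6.2 cm
Current RCF = 1.118 × 10⁻⁵ × 6.2 × (19460)² = 1.118 × 10⁻⁵ × 6.2 × 378,691,600 ≈ 26,249.4 × g
Target RCF = 26,249.4 − 12,600 = 13,649.4 × g
N² = 13,649.4 / (6.9316 × 10⁻⁵) = 196,915,575
N ≈ √196,915,575 ≈ 14,032.7

N₂ ≈ 14030 RPM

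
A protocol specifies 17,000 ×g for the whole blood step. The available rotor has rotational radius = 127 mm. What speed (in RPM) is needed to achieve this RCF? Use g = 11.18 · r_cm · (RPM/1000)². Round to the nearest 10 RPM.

r = 127 mm = 12.7 cm
17,000 = 11.18 × 12.7 × (N/1000)²
(N/1000)² = 17,000 / 141.986 = 119.7301
N = 1000 × √119.7301 ≈ 10,942.1

10940 RPM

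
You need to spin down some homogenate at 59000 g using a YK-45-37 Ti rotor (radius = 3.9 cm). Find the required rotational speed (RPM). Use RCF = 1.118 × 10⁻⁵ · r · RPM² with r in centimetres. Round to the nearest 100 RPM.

≈ 36800 RPM

RCF = 1.118 × 10⁻⁵ × r × N²
59,000 = 1.118 × 10⁻⁵ × 3.9 × N²
N² = 59,000 / (4.3602 × 10⁻⁵) = 1,353,148,938
N ≈ √1,353,148,938 ≈ 36,785.2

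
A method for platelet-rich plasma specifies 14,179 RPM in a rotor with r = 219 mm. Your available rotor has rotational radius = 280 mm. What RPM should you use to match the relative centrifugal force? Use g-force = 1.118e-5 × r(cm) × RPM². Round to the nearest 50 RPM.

Original rotor: r = 219 mm = 21.9 cm
RCF = 1.118 × 10⁻⁵ × r × N²
RCF_original = 1.118 × 10⁻⁵ × 21.9 × (14179)² = 1.118 × 10⁻⁵ × 21.9 × 201,044,041 ≈ 49,224 × g
Your rotor: r = 280 mm = 28.0 cm
49,224 = 1.118 × 10⁻⁵ × 28 × N²
N² = 49,224 / (31.304 × 10⁻⁵) = 157,245,081
N ≈ √157,245,081 ≈ 12,539.7

≈ 12550 RPM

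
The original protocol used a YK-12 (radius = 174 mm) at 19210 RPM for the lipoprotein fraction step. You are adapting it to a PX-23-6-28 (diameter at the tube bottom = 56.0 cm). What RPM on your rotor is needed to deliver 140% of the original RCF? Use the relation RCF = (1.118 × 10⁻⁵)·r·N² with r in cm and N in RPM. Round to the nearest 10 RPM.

17920 RPM

Original rotor: r = 174 mm = 17.4 cm
RCF_original = 1.118 × 10⁻⁵ × 17.4 × (19210)² = 1.118 × 10⁻⁵ × 17.4 × 369,024,100 ≈ 71,787 × g
Target RCF = 1.4 × 71,787 ≈ 100,501.8 × g
Your rotor: r = 56.0 / 2 = 28 cm
100,501.8 = 1.118 × 10⁻⁵ × 28 × N²
N² = 100,501.8 / (31.304 × 10⁻⁵) = 321,050,984
N ≈ √321,050,984 ≈ 17,917.9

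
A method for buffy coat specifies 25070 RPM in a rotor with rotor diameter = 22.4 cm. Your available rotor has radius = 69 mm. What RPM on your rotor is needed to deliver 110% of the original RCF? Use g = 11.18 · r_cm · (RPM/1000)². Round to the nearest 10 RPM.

33500 RPM

Original rotor: r = 22.4 / 2 = 11.2 cm
RCF_original = 11.18 × 11.2 × (25.07)² = 11.18 × 11.2 × 628.5049 ≈ 78,698.9 × g
Target RCF = 1.1 × 78,698.9 ≈ 86,568.8 × g
Your rotor: r = 69 mm = 6.9 cm
86,568.8 = 11.18 × 6.9 × (N/1000)²
(N/1000)² = 86,568.8 / 77.142 = 1122.201
N = 1000 × √1122.201 ≈ 33,499.3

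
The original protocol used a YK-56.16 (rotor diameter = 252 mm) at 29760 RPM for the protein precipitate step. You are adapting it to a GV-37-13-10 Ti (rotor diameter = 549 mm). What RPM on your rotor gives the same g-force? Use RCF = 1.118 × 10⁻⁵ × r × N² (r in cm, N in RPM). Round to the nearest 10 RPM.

≈ 20160 RPM

Original rotor: r = 252 mm / 2 = 126 mm = 12.6 cm
RCF_original = 1.118 × 10⁻⁵ × 12.6 × (29760)² = 1.118 × 10⁻⁵ × 12.6 × 885,657,600 ≈ 124,760.8 × g
Your rotor: r = 549 mm / 2 = 274.5 mm = 27.45 cm
124,760.8 = 1.118 × 10⁻⁵ × 27.45 × N²
N² = 124,760.8 / (30.6891 × 10⁻⁵) = 406,531,309
N ≈ √406,531,309 ≈ 20,162.6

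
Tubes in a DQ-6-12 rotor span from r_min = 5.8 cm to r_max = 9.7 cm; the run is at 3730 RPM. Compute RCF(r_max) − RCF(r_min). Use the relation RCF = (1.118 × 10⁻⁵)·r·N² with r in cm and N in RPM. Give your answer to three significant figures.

607 x g

ΔRCF = 1.118 × 10⁻⁵ × (r_max − r_min) × N² = 1.118 × 10⁻⁵ × 3.9 × 13,912,900 ≈ 606.6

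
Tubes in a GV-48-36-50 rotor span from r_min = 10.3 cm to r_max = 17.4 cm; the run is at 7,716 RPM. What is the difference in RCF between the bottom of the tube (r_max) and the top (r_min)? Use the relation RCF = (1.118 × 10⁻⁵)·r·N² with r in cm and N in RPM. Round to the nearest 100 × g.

4700 × g

RCF_max = 1.118 × 10⁻⁵ × 17.4 × (7716)² = 1.118 × 10⁻⁵ × 17.4 × 59,536,656 ≈ 11,581.8 × g
RCF_min = 1.118 × 10⁻⁵ × 10.3 × (7716)² = 1.118 × 10⁻⁵ × 10.3 × 59,536,656 ≈ 6,855.9 × g
ΔRCF = 11,581.8 − 6,855.9 = 4,725.9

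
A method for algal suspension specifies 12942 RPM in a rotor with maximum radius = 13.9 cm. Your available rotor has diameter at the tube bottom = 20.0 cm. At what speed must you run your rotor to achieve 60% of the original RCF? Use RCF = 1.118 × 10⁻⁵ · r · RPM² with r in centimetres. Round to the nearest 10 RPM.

RCF = 1.118 × 10⁻⁵ × r × N²
RCF_original = 1.118 × 10⁻⁵ × 13.9 × (12942)² = 1.118 × 10⁻⁵ × 13.9 × 167,495,364 ≈ 26,029.1 × g
Target RCF = 0.6 × 26,029.1 ≈ 15,617.5 × g
Your rotor: r = 20.0 / 2 = 10 cm
15,617.5 = 1.118 × 10⁻⁵ × 10 × N²
N² = 15,617.5 / (11.18 × 10⁻⁵) = 139,691,413
N ≈ √139,691,413 ≈ 11,819.1

11820 RPM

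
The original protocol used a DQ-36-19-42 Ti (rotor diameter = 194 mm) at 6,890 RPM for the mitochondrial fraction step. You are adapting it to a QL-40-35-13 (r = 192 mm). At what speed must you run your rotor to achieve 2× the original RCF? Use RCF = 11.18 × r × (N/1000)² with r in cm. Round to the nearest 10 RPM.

Original rotor: r = 194 mm / 2 = 97 mm = 9.7 cm
RCF = 11.18 × r × (N/1000)²
RCF_original = 11.18 × 9.7 × (6.89)² = 11.18 × 9.7 × 47.4721 ≈ 5,148.2 × g
Target RCF = 2 × 5,148.2 ≈ 10,296.4 × g
Your rotor: r = 192 mm = 19.2 cm
10,296.4 = 11.18 × 19.2 × (N/1000)²
(N/1000)² = 10,296.4 / 214.656 = 47.96698
N = 1000 × √47.96698 ≈ 6,925.8

≈ 6930 RPM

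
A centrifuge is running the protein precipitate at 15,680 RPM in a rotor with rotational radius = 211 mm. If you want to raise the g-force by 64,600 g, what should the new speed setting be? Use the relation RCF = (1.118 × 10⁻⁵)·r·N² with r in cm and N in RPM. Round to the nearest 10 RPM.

≈ 22800 RPM

r = 211 mm = 21.1 cm
Current RCF = 1.118 × 10⁻⁵ × 21.1 × (15680)² = 1.118 × 10⁻⁵ × 21.1 × 245,862,400 ≈ 57,998.4 × g
Target RCF = 57,998.4 + 64,600 = 122,598.4 × g
N² = 122,598.4 / (23.5898 × 10⁻⁵) = 519,709,366
N ≈ √519,709,366 ≈ 22,797.1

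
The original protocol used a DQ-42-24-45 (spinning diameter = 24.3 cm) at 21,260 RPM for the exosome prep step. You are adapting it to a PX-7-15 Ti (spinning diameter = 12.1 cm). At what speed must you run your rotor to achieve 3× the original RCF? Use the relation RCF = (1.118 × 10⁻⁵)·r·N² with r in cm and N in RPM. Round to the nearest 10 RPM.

≈ 52180 RPM

Original rotor: r = 24.3 / 2 = 12.15 cm
RCF_original = 1.118 × 10⁻⁵ × 12.15 × (21260)² = 1.118 × 10⁻⁵ × 12.15 × 451,987,600 ≈ 61,396.6 × g
Target RCF = 3 × 61,396.6 ≈ 184,189.8 × g
Your rotor: r = 12.1 / 2 = 6.05 cm
184,189.8 = 1.118 × 10⁻⁵ × 6.05 × N²
N² = 184,189.8 / (6.7639 × 10⁻⁵) = 2,723,130,147
N ≈ √2,723,130,147 ≈ 52,183.6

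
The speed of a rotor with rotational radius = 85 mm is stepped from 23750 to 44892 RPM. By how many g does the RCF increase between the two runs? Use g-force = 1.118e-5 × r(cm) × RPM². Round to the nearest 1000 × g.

r = 85 mm = 8.5 cm
RCF₁ = 1.118 × 10⁻⁵ × 8.5 × (23750)² = 1.118 × 10⁻⁵ × 8.5 × 564,062,500 ≈ 53,602.9 × g
RCF₂ = 1.118 × 10⁻⁵ × 8.5 × (44892)² = 1.118 × 10⁻⁵ × 8.5 × 2,015,291,664 ≈ 191,513.2 × g
Increase = 191,513.2 − 53,602.9 = 137,910.3

138000 g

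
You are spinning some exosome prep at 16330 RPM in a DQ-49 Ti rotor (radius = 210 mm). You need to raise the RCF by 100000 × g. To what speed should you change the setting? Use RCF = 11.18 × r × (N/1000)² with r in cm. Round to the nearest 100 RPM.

N₂ ≈ 26300 RPM

r = 210 mm = 21.0 cm
Current RCF = 11.18 × 21 × (16.33)² = 11.18 × 21 × 266.6689 ≈ 62,608.5 × g
Target RCF = 62,608.5 + 100,000 = 162,608.5 × g
(N/1000)² = 162,608.5 / 234.78 = 692.5995
N = 1000 × √692.5995 ≈ 26,317.3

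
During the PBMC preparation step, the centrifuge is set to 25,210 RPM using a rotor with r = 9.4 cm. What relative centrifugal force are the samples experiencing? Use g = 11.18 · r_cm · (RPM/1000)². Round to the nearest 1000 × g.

RCF = 11.18 × r × (N/1000)²
RCF = 11.18 × 9.4 × (25.21)² = 11.18 × 9.4 × 635.5441 ≈ 66,790.6 × g

67000 ×g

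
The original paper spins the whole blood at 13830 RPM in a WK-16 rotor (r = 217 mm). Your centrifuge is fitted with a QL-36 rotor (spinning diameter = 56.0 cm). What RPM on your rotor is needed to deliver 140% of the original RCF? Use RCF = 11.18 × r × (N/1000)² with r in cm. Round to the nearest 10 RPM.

Original rotor: r = 217 mm = 21.7 cm
RCF_original = 11.18 × 21.7 × (13.83)² = 11.18 × 21.7 × 191.2689 ≈ 46,403 × g
Target RCF = 1.4 × 46,403 ≈ 64,964.2 × g
Your rotor: r = 56.0 / 2 = 28 cm
64,964.2 = 11.18 × 28 × (N/1000)²
(N/1000)² = 64,964.2 / 313.04 = 207.5268
N = 1000 × √207.5268 ≈ 14,405.8

14410 RPM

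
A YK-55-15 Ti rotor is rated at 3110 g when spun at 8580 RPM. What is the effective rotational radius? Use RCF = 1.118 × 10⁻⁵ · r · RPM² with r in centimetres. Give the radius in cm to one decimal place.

RCF = 1.118 × 10⁻⁵ × r × N²
3110 = 1.118 × 10⁻⁵ × r × (8580)²
r = 3110 / (1.118 × 10⁻⁵ × 73,616,400) = 3110 / 823.0314 ≈ 3.779 cm

≈ 3.8 cm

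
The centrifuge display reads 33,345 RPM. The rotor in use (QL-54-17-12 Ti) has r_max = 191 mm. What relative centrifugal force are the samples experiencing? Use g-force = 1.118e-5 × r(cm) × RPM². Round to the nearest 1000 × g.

r = 191 mm = 19.1 cm
RCF = 1.118 × 10⁻⁵ × 19.1 × (33345)² = 1.118 × 10⁻⁵ × 19.1 × 1,111,889,025 ≈ 237,430.6 × g

RCF ≈ 237000 ×g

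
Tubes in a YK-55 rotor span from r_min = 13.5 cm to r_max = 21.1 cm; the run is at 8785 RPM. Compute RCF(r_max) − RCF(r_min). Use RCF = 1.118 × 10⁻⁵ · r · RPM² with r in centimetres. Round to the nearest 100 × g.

ΔRCF ≈ 6600 g

RCF_max = 1.118 × 10⁻⁵ × 21.1 × (8785)² = 1.118 × 10⁻⁵ × 21.1 × 77,176,225 ≈ 18,205.7 × g
RCF_min = 1.118 × 10⁻⁵ × 13.5 × (8785)² = 1.118 × 10⁻⁵ × 13.5 × 77,176,225 ≈ 11,648.2 × g
ΔRCF = 18,205.7 − 11,648.2 = 6,557.5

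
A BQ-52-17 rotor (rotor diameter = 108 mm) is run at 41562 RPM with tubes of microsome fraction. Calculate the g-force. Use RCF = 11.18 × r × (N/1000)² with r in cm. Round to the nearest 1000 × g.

RCF ≈ 104000 x g

r = 108 mm / 2 = 54 mm = 5.4 cm
RCF = 11.18 × 5.4 × (41.562)² = 11.18 × 5.4 × 1,727.399844 ≈ 104,286.6 × g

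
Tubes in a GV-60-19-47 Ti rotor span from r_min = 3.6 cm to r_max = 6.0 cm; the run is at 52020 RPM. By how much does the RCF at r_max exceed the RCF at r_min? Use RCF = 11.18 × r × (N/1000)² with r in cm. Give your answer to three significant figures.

72600 g

RCF_max = 11.18 × 6 × (52.02)² = 11.18 × 6 × 2,706.0804 ≈ 181,523.9 × g
RCF_min = 11.18 × 3.6 × (52.02)² = 11.18 × 3.6 × 2,706.0804 ≈ 108,914.3 × g
ΔRCF = 181,523.9 − 108,914.3 = 72,609.6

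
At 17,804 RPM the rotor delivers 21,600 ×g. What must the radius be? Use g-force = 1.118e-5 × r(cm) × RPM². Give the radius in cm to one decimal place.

≈ 6.1 cm

21600 = 1.118 × 10⁻⁵ × r × (17804)²
r = 21600 / (1.118 × 10⁻⁵ × 316,982,416) = 21600 / 3543.863 ≈ 6.095 cm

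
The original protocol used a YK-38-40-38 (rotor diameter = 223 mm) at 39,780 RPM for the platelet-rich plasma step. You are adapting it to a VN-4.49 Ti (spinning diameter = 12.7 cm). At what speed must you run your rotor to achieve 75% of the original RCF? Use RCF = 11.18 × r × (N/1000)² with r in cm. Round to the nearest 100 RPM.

≈ 45700 RPM

Original rotor: r = 223 mm / 2 = 111.5 mm = 11.15 cm
RCF_original = 11.18 × 11.15 × (39.78)² = 11.18 × 11.15 × 1,582.4484 ≈ 197,263.3 × g
Target RCF = 0.75 × 197,263.3 ≈ 147,947.5 × g
Your rotor: r = 12.7 / 2 = 6.35 cm
147,947.5 = 11.18 × 6.35 × (N/1000)²
(N/1000)² = 147,947.5 / 70.993 = 2083.973
N = 1000 × √2083.973 ≈ 45,650.6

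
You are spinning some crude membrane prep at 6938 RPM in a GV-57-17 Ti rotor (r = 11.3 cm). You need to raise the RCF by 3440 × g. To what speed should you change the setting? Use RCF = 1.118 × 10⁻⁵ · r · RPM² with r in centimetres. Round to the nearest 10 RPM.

Current RCF = 1.118 × 10⁻⁵ × 11.3 × (6938)² = 1.118 × 10⁻⁵ × 11.3 × 48,135,844 ≈ 6,081.2 × g
Target RCF = 6,081.2 + 3,440 = 9,521.2 × g
N² = 9,521.2 / (12.6334 × 10⁻⁵) = 75,365,302
N ≈ √75,365,302 ≈ 8,681.3

≈ 8680 RPM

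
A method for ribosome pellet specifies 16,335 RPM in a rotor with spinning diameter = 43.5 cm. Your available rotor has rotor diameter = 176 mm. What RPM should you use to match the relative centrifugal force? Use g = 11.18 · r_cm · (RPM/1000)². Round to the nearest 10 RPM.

≈ 25680 RPM

Original rotor: r = 43.5 / 2 = 21.75 cm
RCF = 11.18 × r × (N/1000)²
RCF_original = 11.18 × 21.75 × (16.335)² = 11.18 × 21.75 × 266.832225 ≈ 64,884.3 × g
Your rotor: r = 176 mm / 2 = 88 mm = 8.8 cm
64,884.3 = 11.18 × 8.8 × (N/1000)²
(N/1000)² = 64,884.3 / 98.384 = 659.5005
N = 1000 × √659.5005 ≈ 25,680.7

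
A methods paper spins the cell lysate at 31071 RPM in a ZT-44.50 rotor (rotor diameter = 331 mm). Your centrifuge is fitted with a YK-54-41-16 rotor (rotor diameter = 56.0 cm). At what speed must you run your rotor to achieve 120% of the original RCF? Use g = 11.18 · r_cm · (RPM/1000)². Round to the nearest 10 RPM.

≈ 26170 RPM

Original rotor: r = 331 mm / 2 = 165.5 mm = 16.55 cm
RCF_original = 11.18 × 16.55 × (31.071)² = 11.18 × 16.55 × 965.407041 ≈ 178,628.3 × g
Target RCF = 1.2 × 178,628.3 ≈ 214,354 × g
Your rotor: r = 56.0 / 2 = 28 cm
214,354 = 11.18 × 28 × (N/1000)²
(N/1000)² = 214,354 / 313.04 = 684.7496
N = 1000 × √684.7496 ≈ 26,167.7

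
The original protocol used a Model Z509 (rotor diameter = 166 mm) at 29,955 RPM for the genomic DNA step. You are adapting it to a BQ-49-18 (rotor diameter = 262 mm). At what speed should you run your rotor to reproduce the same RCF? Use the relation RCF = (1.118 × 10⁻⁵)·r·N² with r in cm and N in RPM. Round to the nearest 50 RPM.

≈ 23850 RPM

Original rotor: r = 166 mm / 2 = 83 mm = 8.3 cm
RCF = 1.118 × 10⁻⁵ × r × N²
RCF_original = 1.118 × 10⁻⁵ × 8.3 × (29955)² = 1.118 × 10⁻⁵ × 8.3 × 897,302,025 ≈ 83,264.2 × g
Your rotor: r = 262 mm / 2 = 131 mm = 13.1 cm
83,264.2 = 1.118 × 10⁻⁵ × 13.1 × N²
N² = 83,264.2 / (14.6458 × 10⁻⁵) = 568,519,302
N ≈ √568,519,302 ≈ 23,843.6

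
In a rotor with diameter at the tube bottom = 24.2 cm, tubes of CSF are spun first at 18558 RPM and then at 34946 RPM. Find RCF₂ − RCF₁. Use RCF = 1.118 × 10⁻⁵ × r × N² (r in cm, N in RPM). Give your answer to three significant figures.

≈ 119000 g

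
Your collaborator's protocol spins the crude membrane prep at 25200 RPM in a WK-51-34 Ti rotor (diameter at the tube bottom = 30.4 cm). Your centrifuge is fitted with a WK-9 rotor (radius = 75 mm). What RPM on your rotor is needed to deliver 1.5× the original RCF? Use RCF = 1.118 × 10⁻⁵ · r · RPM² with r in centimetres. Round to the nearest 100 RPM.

Original rotor: r = 30.4 / 2 = 15.2 cm
RCF_original = 1.118 × 10⁻⁵ × 15.2 × (25200)² = 1.118 × 10⁻⁵ × 15.2 × 635,040,000 ≈ 107,916.2 × g
Target RCF = 1.5 × 107,916.2 ≈ 161,874.3 × g
Your rotor: r = 75 mm = 7.5 cm
161,874.3 = 1.118 × 10⁻⁵ × 7.5 × N²
N² = 161,874.3 / (8.385 × 10⁻⁵) = 1,930,522,361
N ≈ √1,930,522,361 ≈ 43,937.7

43900 RPM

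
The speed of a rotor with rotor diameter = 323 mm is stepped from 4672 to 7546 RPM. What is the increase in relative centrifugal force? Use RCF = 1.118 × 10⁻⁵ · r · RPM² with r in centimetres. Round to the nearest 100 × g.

r = 323 mm / 2 = 161.5 mm = 16.15 cm
RCF₁ = 1.118 × 10⁻⁵ × 16.15 × (4672)² = 1.118 × 10⁻⁵ × 16.15 × 21,827,584 ≈ 3,941.1 × g
RCF₂ = 1.118 × 10⁻⁵ × 16.15 × (7546)² = 1.118 × 10⁻⁵ × 16.15 × 56,942,116 ≈ 10,281.3 × g
Increase = 10,281.3 − 3,941.1 = 6,340.2

≈ 6300 x g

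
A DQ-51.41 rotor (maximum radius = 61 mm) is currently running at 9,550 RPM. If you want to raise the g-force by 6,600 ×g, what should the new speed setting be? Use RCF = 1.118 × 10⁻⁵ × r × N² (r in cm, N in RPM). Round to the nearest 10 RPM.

N₂ ≈ 13710 RPM

r = 61 mm = 6.1 cm
Current RCF = 1.118 × 10⁻⁵ × 6.1 × (9550)² = 1.118 × 10⁻⁵ × 6.1 × 91,202,500 ≈ 6,219.8 × g
Target RCF = 6,219.8 + 6,600 = 12,819.8 × g
N² = 12,819.8 / (6.8198 × 10⁻⁵) = 187,979,120
N ≈ √187,979,120 ≈ 13,710.5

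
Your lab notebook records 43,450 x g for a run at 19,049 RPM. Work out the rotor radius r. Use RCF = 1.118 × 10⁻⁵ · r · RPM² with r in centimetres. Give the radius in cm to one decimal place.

43450 = 1.118 × 10⁻⁵ × r × (19049)²
r = 43450 / (1.118 × 10⁻⁵ × 362,864,401) = 43450 / 4056.824 ≈ 10.710 cm

r ≈ 10.7 cm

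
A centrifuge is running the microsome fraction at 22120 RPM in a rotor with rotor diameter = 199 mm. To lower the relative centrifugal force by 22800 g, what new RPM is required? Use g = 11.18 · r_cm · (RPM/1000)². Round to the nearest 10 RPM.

16860 RPM

r = 199 mm / 2 = 99.5 mm = 9.95 cm
Current RCF = 11.18 × 9.95 × (22.12)² = 11.18 × 9.95 × 489.2944 ≈ 54,429.6 × g
Target RCF = 54,429.6 − 22,800 = 31,629.6 × g
(N/1000)² = 31,629.6 / 111.241 = 284.334
N = 1000 × √284.334 ≈ 16,862.2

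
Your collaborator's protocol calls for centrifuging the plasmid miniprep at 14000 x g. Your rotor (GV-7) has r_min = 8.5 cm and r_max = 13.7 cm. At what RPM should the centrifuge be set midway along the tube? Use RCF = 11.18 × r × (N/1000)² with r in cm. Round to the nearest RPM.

10621 RPM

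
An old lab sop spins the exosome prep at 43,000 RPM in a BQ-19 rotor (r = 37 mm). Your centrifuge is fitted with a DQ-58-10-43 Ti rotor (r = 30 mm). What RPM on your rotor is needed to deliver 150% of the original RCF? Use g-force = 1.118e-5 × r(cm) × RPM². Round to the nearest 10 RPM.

58490 RPM

Original rotor: r = 37 mm = 3.7 cm
RCF_original = 1.118 × 10⁻⁵ × 3.7 × (43000)² = 1.118 × 10⁻⁵ × 3.7 × 1,849,000,000 ≈ 76,485.7 × g
Target RCF = 1.5 × 76,485.7 ≈ 114,728.5 × g
Your rotor: r = 30 mm = 3.0 cm
114,728.5 = 1.118 × 10⁻⁵ × 3 × N²
N² = 114,728.5 / (3.354 × 10⁻⁵) = 3,420,646,989
N ≈ √3,420,646,989 ≈ 58,486.3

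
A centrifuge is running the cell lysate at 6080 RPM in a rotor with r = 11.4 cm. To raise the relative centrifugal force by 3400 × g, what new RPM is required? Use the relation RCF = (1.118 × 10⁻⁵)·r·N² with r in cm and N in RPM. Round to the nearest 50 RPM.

Current RCF = 1.118 × 10⁻⁵ × 11.4 × (6080)² = 1.118 × 10⁻⁵ × 11.4 × 36,966,400 ≈ 4,711.4 × g
Target RCF = 4,711.4 + 3,400 = 8,111.4 × g
N² = 8,111.4 / (12.7452 × 10⁻⁵) = 63,642,783
N ≈ √63,642,783 ≈ 7,977.6

≈ 8000 RPM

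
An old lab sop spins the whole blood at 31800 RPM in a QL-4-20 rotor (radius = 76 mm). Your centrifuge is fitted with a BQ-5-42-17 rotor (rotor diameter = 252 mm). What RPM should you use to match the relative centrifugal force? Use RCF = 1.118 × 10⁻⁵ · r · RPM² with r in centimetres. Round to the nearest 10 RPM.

24700 RPM

Original rotor: r = 76 mm = 7.6 cm
RCF = 1.118 × 10⁻⁵ × r × N²
RCF_original = 1.118 × 10⁻⁵ × 7.6 × (31800)² = 1.118 × 10⁻⁵ × 7.6 × 1,011,240,000 ≈ 85,923 × g
Your rotor: r = 252 mm / 2 = 126 mm = 12.6 cm
85,923 = 1.118 × 10⁻⁵ × 12.6 × N²
N² = 85,923 / (14.0868 × 10⁻⁵) = 609,953,999
N ≈ √609,953,999 ≈ 24,697.2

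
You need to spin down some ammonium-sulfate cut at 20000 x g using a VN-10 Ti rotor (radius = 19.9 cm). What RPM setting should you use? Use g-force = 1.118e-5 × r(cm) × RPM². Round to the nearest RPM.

N ≈ 9481 RPM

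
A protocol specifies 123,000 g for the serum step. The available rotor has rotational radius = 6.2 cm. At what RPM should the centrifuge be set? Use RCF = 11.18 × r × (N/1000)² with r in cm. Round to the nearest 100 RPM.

≈ 42100 RPM

123,000 = 11.18 × 6.2 × (N/1000)²
(N/1000)² = 123,000 / 69.316 = 1774.482
N = 1000 × √1774.482 ≈ 42,124.6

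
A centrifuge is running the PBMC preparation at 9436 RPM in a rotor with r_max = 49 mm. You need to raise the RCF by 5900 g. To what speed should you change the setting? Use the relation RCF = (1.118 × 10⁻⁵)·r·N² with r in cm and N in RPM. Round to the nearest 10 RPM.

14030 RPM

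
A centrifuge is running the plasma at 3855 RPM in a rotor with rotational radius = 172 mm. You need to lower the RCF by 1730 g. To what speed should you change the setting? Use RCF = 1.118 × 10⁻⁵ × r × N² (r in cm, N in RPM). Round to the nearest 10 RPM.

≈ 2420 RPM

r = 172 mm = 17.2 cm
Current RCF = 1.118 × 10⁻⁵ × 17.2 × (3855)² = 1.118 × 10⁻⁵ × 17.2 × 14,861,025 ≈ 2,857.7 × g
Target RCF = 2,857.7 − 1,730 = 1,127.7 × g
N² = 1,127.7 / (19.2296 × 10⁻⁵) = 5,864,397
N ≈ √5,864,397 ≈ 2,421.7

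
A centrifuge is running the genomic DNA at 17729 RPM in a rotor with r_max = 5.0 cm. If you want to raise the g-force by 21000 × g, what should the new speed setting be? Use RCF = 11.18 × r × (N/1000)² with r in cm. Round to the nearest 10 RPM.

26270 RPM

Current RCF = 11.18 × 5 × (17.729)² = 11.18 × 5 × 314.317441 ≈ 17,570.3 × g
Target RCF = 17,570.3 + 21,000 = 38,570.3 × g
(N/1000)² = 38,570.3 / 55.9 = 689.9875
N = 1000 × √689.9875 ≈ 26,267.6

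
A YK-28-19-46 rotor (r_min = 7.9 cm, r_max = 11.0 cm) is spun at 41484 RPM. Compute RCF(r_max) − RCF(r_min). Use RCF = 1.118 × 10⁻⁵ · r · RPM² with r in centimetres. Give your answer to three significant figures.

59600 ×g

RCF_max = 1.118 × 10⁻⁵ × 11 × (41484)² = 1.118 × 10⁻⁵ × 11 × 1,720,922,256 ≈ 211,639 × g
RCF_min = 1.118 × 10⁻⁵ × 7.9 × (41484)² = 1.118 × 10⁻⁵ × 7.9 × 1,720,922,256 ≈ 151,995.3 × g
ΔRCF = 211,639 − 151,995.3 = 59,643.7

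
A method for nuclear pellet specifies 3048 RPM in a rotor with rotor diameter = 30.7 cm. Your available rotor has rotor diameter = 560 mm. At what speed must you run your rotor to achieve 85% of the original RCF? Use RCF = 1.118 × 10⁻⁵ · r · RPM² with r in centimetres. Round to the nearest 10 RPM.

Original rotor: r = 30.7 / 2 = 15.35 cm
RCF_original = 1.118 × 10⁻⁵ × 15.35 × (3048)² = 1.118 × 10⁻⁵ × 15.35 × 9,290,304 ≈ 1,594.3 × g
Target RCF = 0.85 × 1,594.3 ≈ 1,355.2 × g
Your rotor: r = 560 mm / 2 = 280 mm = 28 cm
1,355.2 = 1.118 × 10⁻⁵ × 28 × N²
N² = 1,355.2 / (31.304 × 10⁻⁵) = 4,329,159
N ≈ √4,329,159 ≈ 2,080.7

≈ 2080 RPM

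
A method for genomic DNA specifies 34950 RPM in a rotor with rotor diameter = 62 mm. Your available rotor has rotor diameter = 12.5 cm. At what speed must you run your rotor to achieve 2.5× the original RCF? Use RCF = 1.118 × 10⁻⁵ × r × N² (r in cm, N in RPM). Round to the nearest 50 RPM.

Original rotor: r = 62 mm / 2 = 31 mm = 3.1 cm
RCF_original = 1.118 × 10⁻⁵ × 3.1 × (34950)² = 1.118 × 10⁻⁵ × 3.1 × 1,221,502,500 ≈ 42,334.8 × g
Target RCF = 2.5 × 42,334.8 ≈ 105,837 × g
Your rotor: r = 12.5 / 2 = 6.25 cm
105,837 = 1.118 × 10⁻⁵ × 6.25 × N²
N² = 105,837 / (6.9875 × 10⁻⁵) = 1,514,661,896
N ≈ √1,514,661,896 ≈ 38,918.7

≈ 38900 RPM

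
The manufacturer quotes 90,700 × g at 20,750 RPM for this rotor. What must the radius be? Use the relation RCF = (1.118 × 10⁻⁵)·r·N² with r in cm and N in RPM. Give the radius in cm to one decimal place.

r ≈ 18.8 cm

RCF = 1.118 × 10⁻⁵ × r × N²
90700 = 1.118 × 10⁻⁵ × r × (20750)²
r = 90700 / (1.118 × 10⁻⁵ × 430,562,500) = 90700 / 4813.689 ≈ 18.842 cm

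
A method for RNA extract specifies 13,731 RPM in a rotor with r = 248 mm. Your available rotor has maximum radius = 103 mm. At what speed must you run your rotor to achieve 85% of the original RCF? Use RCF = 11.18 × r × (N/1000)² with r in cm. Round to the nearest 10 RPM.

19640 RPM

Original rotor: r = 248 mm = 24.8 cm
RCF_original = 11.18 × 24.8 × (13.731)² = 11.18 × 24.8 × 188.540361 ≈ 52,275.5 × g
Target RCF = 0.85 × 52,275.5 ≈ 44,434.2 × g
Your rotor: r = 103 mm = 10.3 cm
44,434.2 = 11.18 × 10.3 × (N/1000)²
(N/1000)² = 44,434.2 / 115.154 = 385.8676
N = 1000 × √385.8676 ≈ 19,643.5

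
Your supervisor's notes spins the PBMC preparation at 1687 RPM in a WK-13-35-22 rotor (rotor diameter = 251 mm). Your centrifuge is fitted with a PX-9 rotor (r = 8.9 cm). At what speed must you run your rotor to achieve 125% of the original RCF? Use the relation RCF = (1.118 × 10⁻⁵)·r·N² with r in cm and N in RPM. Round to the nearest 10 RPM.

Original rotor: r = 251 mm / 2 = 125.5 mm = 12.55 cm
RCF = 1.118 × 10⁻⁵ × r × N²
RCF_original = 1.118 × 10⁻⁵ × 12.55 × (1687)² = 1.118 × 10⁻⁵ × 12.55 × 2,845,969 ≈ 399.3 × g
Target RCF = 1.25 × 399.3 ≈ 499.1 × g
499.1 = 1.118 × 10⁻⁵ × 8.9 × N²
N² = 499.1 / (9.9502 × 10⁻⁵) = 5,015,980
N ≈ √5,015,980 ≈ 2,239.6

2240 RPM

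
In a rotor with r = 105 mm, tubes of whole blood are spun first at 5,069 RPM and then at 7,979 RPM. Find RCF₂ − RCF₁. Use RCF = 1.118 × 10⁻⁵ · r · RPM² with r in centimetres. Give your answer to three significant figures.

r = 105 mm = 10.5 cm
RCF₁ = 1.118 × 10⁻⁵ × 10.5 × (5069)² = 1.118 × 10⁻⁵ × 10.5 × 25,694,761 ≈ 3,016.3 × g
RCF₂ = 1.118 × 10⁻⁵ × 10.5 × (7979)² = 1.118 × 10⁻⁵ × 10.5 × 63,664,441 ≈ 7,473.6 × g
Increase = 7,473.6 − 3,016.3 = 4,457.3

4460 g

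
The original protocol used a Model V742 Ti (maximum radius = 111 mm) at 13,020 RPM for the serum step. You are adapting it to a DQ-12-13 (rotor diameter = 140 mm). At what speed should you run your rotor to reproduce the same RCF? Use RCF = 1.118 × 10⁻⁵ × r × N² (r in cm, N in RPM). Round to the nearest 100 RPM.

16400 RPM

Original rotor: r = 111 mm = 11.1 cm
RCF_original = 1.118 × 10⁻⁵ × 11.1 × (13020)² = 1.118 × 10⁻⁵ × 11.1 × 169,520,400 ≈ 21,037.1 × g
Your rotor: r = 140 mm / 2 = 70 mm = 7 cm
21,037.1 = 1.118 × 10⁻⁵ × 7 × N²
N² = 21,037.1 / (7.826 × 10⁻⁵) = 268,810,376
N ≈ √268,810,376 ≈ 16,395.4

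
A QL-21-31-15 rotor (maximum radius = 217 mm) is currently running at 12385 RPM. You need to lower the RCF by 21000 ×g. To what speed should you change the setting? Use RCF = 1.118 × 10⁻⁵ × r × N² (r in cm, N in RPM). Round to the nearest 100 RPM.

N₂ ≈ 8200 RPM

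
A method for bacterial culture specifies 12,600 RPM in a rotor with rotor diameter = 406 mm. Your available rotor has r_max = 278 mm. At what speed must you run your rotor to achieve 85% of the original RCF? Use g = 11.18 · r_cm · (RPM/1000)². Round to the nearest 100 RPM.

9900 RPM

Original rotor: r = 406 mm / 2 = 203 mm = 20.3 cm
RCF = 11.18 × r × (N/1000)²
RCF_original = 11.18 × 20.3 × (12.6)² = 11.18 × 20.3 × 158.76 ≈ 36,031.2 × g
Target RCF = 0.85 × 36,031.2 ≈ 30,626.5 × g
Your rotor: r = 278 mm = 27.8 cm
30,626.5 = 11.18 × 27.8 × (N/1000)²
(N/1000)² = 30,626.5 / 310.804 = 98.53959
N = 1000 × √98.53959 ≈ 9,926.7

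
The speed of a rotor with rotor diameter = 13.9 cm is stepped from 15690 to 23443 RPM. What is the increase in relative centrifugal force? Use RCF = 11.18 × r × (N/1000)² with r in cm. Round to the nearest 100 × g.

r = 13.9 / 2 = 6.95 cm
RCF₁ = 11.18 × 6.95 × (15.69)² = 11.18 × 6.95 × 246.1761 ≈ 19,128.1 × g
RCF₂ = 11.18 × 6.95 × (23.443)² = 11.18 × 6.95 × 549.574249 ≈ 42,702.5 × g
Increase = 42,702.5 − 19,128.1 = 23,574.4

23600 x g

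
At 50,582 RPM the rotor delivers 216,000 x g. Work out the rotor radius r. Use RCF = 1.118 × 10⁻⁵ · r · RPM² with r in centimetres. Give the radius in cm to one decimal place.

216000 = 1.118 × 10⁻⁵ × r × (50582)²
r = 216000 / (1.118 × 10⁻⁵ × 2,558,538,724) = 216000 / 28604.46 ≈ 7.551 cm

≈ 7.6 cm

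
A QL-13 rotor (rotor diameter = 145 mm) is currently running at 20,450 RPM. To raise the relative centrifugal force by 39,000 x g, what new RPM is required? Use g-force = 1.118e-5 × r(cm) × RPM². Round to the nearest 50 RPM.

r = 145 mm / 2 = 72.5 mm = 7.25 cm
Current RCF = 1.118 × 10⁻⁵ × 7.25 × (20450)² = 1.118 × 10⁻⁵ × 7.25 × 418,202,500 ≈ 33,897.4 × g
Target RCF = 33,897.4 + 39,000 = 72,897.4 × g
N² = 72,897.4 / (8.1055 × 10⁻⁵) = 899,357,227
N ≈ √899,357,227 ≈ 29,989.3

N₂ ≈ 30000 RPM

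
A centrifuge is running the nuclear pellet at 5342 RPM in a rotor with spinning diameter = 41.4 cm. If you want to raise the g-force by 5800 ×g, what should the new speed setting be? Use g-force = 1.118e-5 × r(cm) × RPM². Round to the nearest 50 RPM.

r = 41.4 / 2 = 20.7 cm
Current RCF = 1.118 × 10⁻⁵ × 20.7 × (5342)² = 1.118 × 10⁻⁵ × 20.7 × 28,536,964 ≈ 6,604.2 × g
Target RCF = 6,604.2 + 5,800 = 12,404.2 × g
N² = 12,404.2 / (23.1426 × 10⁻⁵) = 53,598,991
N ≈ √53,598,991 ≈ 7,321.1

7300 RPM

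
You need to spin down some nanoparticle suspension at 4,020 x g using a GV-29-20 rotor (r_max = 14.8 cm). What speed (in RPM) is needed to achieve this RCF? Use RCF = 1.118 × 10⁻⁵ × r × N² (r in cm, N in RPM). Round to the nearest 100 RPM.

N ≈ 4900 RPM

4,020 = 1.118 × 10⁻⁵ × 14.8 × N²
N² = 4,020 / (16.5464 × 10⁻⁵) = 24,295,315
N ≈ √24,295,315 ≈ 4,929.0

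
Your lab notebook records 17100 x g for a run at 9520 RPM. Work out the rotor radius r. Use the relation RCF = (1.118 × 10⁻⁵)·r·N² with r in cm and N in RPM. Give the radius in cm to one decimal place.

≈ 16.9 cm

17100 = 1.118 × 10⁻⁵ × r × (9520)²
r = 17100 / (1.118 × 10⁻⁵ × 90,630,400) = 17100 / 1013.248 ≈ 16.876 cm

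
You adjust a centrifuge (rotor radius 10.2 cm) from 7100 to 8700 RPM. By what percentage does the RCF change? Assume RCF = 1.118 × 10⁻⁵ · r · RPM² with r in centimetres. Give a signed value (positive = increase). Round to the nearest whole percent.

RCF ∝ N², so the ratio is (8700/7100)² = (1.225352)² = 1.5015.
Change = 1.5015 − 1 = +0.5015 → +50.1%.

+50%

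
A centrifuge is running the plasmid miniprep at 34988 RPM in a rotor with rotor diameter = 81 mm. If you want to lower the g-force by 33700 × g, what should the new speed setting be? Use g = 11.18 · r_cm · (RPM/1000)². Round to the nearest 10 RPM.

r = 81 mm / 2 = 40.5 mm = 4.05 cm
Current RCF = 11.18 × 4.05 × (34.988)² = 11.18 × 4.05 × 1,224.160144 ≈ 55,428.7 × g
Target RCF = 55,428.7 − 33,700 = 21,728.7 × g
(N/1000)² = 21,728.7 / 45.279 = 479.8847
N = 1000 × √479.8847 ≈ 21,906.3

≈ 21910 RPM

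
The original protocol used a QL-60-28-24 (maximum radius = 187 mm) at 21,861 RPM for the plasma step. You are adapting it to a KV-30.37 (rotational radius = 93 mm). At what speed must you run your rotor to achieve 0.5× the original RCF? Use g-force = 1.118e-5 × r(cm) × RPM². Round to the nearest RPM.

≈ 21920 RPM

Original rotor: r = 187 mm = 18.7 cm
RCF = 1.118 × 10⁻⁵ × r × N²
RCF_original = 1.118 × 10⁻⁵ × 18.7 × (21861)² = 1.118 × 10⁻⁵ × 18.7 × 477,903,321 ≈ 99,913.3 × g
Target RCF = 0.5 × 99,913.3 ≈ 49,956.7 × g
Your rotor: r = 93 mm = 9.3 cm
49,956.7 = 1.118 × 10⁻⁵ × 9.3 × N²
N² = 49,956.7 / (10.3974 × 10⁻⁵) = 480,473,003
N ≈ √480,473,003 ≈ 21,919.7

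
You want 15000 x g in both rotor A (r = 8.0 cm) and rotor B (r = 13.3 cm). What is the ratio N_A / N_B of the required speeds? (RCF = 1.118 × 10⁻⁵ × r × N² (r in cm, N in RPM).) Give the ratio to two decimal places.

1.29

At fixed RCF, N ∝ 1/√r, so N_A/N_B = √(r_B/r_A) = √(13.3/8.0) = √1.662500 = 1.2894.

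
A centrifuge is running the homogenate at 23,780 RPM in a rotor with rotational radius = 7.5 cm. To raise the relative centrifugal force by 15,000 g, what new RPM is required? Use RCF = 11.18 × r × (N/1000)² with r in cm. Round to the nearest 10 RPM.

27280 RPM

Current RCF = 11.18 × 7.5 × (23.78)² = 11.18 × 7.5 × 565.4884 ≈ 47,416.2 × g
Target RCF = 47,416.2 + 15,000 = 62,416.2 × g
(N/1000)² = 62,416.2 / 83.85 = 744.3792
N = 1000 × √744.3792 ≈ 27,283.3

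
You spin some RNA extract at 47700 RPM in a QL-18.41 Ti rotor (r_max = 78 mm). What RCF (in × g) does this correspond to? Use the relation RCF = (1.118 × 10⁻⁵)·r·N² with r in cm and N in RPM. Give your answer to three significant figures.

r = 78 mm = 7.8 cm
RCF = 1.118 × 10⁻⁵ × 7.8 × (47700)² = 1.118 × 10⁻⁵ × 7.8 × 2,275,290,000 ≈ 198,414.4 × g

198000 × g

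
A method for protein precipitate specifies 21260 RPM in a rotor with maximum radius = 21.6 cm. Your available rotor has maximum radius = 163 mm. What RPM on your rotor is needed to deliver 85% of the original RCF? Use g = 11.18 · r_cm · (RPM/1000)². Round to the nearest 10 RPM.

RCF_original = 11.18 × 21.6 × (21.26)² = 11.18 × 21.6 × 451.9876 ≈ 109,149.6 × g
Target RCF = 0.85 × 109,149.6 ≈ 92,777.2 × g
Your rotor: r = 163 mm = 16.3 cm
92,777.2 = 11.18 × 16.3 × (N/1000)²
(N/1000)² = 92,777.2 / 182.234 = 509.1103
N = 1000 × √509.1103 ≈ 22,563.5

≈ 22560 RPM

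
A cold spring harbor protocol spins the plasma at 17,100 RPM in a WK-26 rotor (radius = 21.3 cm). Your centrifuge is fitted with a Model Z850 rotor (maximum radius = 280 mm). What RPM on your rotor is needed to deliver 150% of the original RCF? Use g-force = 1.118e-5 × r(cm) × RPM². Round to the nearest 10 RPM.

18270 RPM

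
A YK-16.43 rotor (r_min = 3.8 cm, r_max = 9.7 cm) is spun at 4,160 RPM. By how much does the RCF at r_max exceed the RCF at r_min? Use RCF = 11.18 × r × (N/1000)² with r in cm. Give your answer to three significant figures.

RCF_max = 11.18 × 9.7 × (4.16)² = 11.18 × 9.7 × 17.3056 ≈ 1,876.7 × g
RCF_min = 11.18 × 3.8 × (4.16)² = 11.18 × 3.8 × 17.3056 ≈ 735.2 × g
ΔRCF = 1,876.7 − 735.2 = 1,141.5

1140 × g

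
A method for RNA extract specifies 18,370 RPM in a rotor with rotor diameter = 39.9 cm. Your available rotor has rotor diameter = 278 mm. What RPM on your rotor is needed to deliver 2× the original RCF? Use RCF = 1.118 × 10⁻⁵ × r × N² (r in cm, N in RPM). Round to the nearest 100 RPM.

Original rotor: r = 39.9 / 2 = 19.95 cm
RCF_original = 1.118 × 10⁻⁵ × 19.95 × (18370)² = 1.118 × 10⁻⁵ × 19.95 × 337,456,900 ≈ 75,266.7 × g
Target RCF = 2 × 75,266.7 ≈ 150,533.4 × g
Your rotor: r = 278 mm / 2 = 139 mm = 13.9 cm
150,533.4 = 1.118 × 10⁻⁵ × 13.9 × N²
N² = 150,533.4 / (15.5402 × 10⁻⁵) = 968,670,931
N ≈ √968,670,931 ≈ 31,123.5

≈ 31100 RPM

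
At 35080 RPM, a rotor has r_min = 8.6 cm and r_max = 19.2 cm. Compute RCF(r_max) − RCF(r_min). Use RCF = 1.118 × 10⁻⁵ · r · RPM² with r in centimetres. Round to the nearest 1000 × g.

RCF_max = 1.118 × 10⁻⁵ × 19.2 × (35080)² = 1.118 × 10⁻⁵ × 19.2 × 1,230,606,400 ≈ 264,157 × g
RCF_min = 1.118 × 10⁻⁵ × 8.6 × (35080)² = 1.118 × 10⁻⁵ × 8.6 × 1,230,606,400 ≈ 118,320.3 × g
ΔRCF = 264,157 − 118,320.3 = 145,836.7

ΔRCF ≈ 146000 x g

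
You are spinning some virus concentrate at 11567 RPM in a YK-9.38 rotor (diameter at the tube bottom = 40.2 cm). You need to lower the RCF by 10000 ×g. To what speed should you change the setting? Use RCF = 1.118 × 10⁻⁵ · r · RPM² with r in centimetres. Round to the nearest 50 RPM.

≈ 9450 RPM

r = 40.2 / 2 = 20.1 cm
Current RCF = 1.118 × 10⁻⁵ × 20.1 × (11567)² = 1.118 × 10⁻⁵ × 20.1 × 133,795,489 ≈ 30,066.3 × g
Target RCF = 30,066.3 − 10,000 = 20,066.3 × g
N² = 20,066.3 / (22.4718 × 10⁻⁵) = 89,295,473
N ≈ √89,295,473 ≈ 9,449.6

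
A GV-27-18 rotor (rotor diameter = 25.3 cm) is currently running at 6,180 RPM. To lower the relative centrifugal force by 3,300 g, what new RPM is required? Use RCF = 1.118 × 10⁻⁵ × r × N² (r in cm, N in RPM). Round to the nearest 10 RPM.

r = 25.3 / 2 = 12.65 cm
Current RCF = 1.118 × 10⁻⁵ × 12.65 × (6180)² = 1.118 × 10⁻⁵ × 12.65 × 38,192,400 ≈ 5,401.4 × g
Target RCF = 5,401.4 − 3,300 = 2,101.4 × g
N² = 2,101.4 / (14.1427 × 10⁻⁵) = 14,858,549
N ≈ √14,858,549 ≈ 3,854.7

N₂ ≈ 3850 RPM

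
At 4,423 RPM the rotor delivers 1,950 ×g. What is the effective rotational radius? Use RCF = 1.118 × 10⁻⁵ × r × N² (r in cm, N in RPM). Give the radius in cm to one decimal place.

r ≈ 8.9 cm

1950 = 1.118 × 10⁻⁵ × r × (4423)²
r = 1950 / (1.118 × 10⁻⁵ × 19,562,929) = 1950 / 218.7135 ≈ 8.916 cm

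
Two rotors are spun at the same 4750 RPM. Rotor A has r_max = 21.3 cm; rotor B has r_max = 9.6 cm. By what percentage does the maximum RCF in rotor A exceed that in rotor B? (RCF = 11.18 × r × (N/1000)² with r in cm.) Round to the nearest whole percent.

122%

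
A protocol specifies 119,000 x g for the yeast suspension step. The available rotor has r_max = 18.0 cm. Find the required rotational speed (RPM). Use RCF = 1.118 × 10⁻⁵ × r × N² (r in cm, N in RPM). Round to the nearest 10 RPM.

24320 RPM

119,000 = 1.118 × 10⁻⁵ × 18 × N²
N² = 119,000 / (20.124 × 10⁻⁵) = 591,333,731
N ≈ √591,333,731 ≈ 24,317.4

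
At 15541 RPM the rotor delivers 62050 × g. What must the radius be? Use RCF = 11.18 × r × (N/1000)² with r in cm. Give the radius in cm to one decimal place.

≈ 23.0 cm

RCF = 11.18 × r × (N/1000)²
62050 = 11.18 × r × (15.541)²
r = 62050 / (11.18 × 241.522681) = 62050 / 2700.224 ≈ 22.980 cm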